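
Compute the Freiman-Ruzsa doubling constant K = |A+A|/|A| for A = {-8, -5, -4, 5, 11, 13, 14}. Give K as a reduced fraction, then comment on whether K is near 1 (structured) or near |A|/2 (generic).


|A| = 7.
Compute A + A by enumerating all 49 pairs.
A + A = {-16, -13, -12, -10, -9, -8, -3, 0, 1, 3, 5, 6, 7, 8, 9, 10, 16, 18, 19, 22, 24, 25, 26, 27, 28}, so |A + A| = 25.
K = |A + A| / |A| = 25/7 (already in lowest terms) ≈ 3.5714.
Reference: AP of size 7 gives K = 13/7 ≈ 1.8571; a fully generic set of size 7 gives K ≈ 4.0000.

|A| = 7, |A + A| = 25, K = 25/7.


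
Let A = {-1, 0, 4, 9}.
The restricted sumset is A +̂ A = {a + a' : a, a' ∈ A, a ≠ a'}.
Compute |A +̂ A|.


Restricted sumset: A +̂ A = {a + a' : a ∈ A, a' ∈ A, a ≠ a'}.
Equivalently, take A + A and drop any sum 2a that is achievable ONLY as a + a for a ∈ A (i.e. sums representable only with equal summands).
Enumerate pairs (a, a') with a < a' (symmetric, so each unordered pair gives one sum; this covers all a ≠ a'):
  -1 + 0 = -1
  -1 + 4 = 3
  -1 + 9 = 8
  0 + 4 = 4
  0 + 9 = 9
  4 + 9 = 13
Collected distinct sums: {-1, 3, 4, 8, 9, 13}
|A +̂ A| = 6
(Reference bound: |A +̂ A| ≥ 2|A| - 3 for |A| ≥ 2, with |A| = 4 giving ≥ 5.)

|A +̂ A| = 6


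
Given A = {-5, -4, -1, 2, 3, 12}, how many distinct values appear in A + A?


A + A = {a + a' : a, a' ∈ A}; |A| = 6.
General bounds: 2|A| - 1 ≤ |A + A| ≤ |A|(|A|+1)/2, i.e. 11 ≤ |A + A| ≤ 21.
Lower bound 2|A|-1 is attained iff A is an arithmetic progression.
Enumerate sums a + a' for a ≤ a' (symmetric, so this suffices):
a = -5: -5+-5=-10, -5+-4=-9, -5+-1=-6, -5+2=-3, -5+3=-2, -5+12=7
a = -4: -4+-4=-8, -4+-1=-5, -4+2=-2, -4+3=-1, -4+12=8
a = -1: -1+-1=-2, -1+2=1, -1+3=2, -1+12=11
a = 2: 2+2=4, 2+3=5, 2+12=14
a = 3: 3+3=6, 3+12=15
a = 12: 12+12=24
Distinct sums: {-10, -9, -8, -6, -5, -3, -2, -1, 1, 2, 4, 5, 6, 7, 8, 11, 14, 15, 24}
|A + A| = 19

|A + A| = 19


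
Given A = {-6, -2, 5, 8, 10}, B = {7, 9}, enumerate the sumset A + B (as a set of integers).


A + B = {a + b : a ∈ A, b ∈ B}.
Enumerate all |A|·|B| = 5·2 = 10 pairs (a, b) and collect distinct sums.
a = -6: -6+7=1, -6+9=3
a = -2: -2+7=5, -2+9=7
a = 5: 5+7=12, 5+9=14
a = 8: 8+7=15, 8+9=17
a = 10: 10+7=17, 10+9=19
Collecting distinct sums: A + B = {1, 3, 5, 7, 12, 14, 15, 17, 19}
|A + B| = 9

A + B = {1, 3, 5, 7, 12, 14, 15, 17, 19}


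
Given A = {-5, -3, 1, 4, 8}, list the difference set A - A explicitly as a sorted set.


A - A = {a - a' : a, a' ∈ A}.
Compute a - a' for each ordered pair (a, a'):
a = -5: -5--5=0, -5--3=-2, -5-1=-6, -5-4=-9, -5-8=-13
a = -3: -3--5=2, -3--3=0, -3-1=-4, -3-4=-7, -3-8=-11
a = 1: 1--5=6, 1--3=4, 1-1=0, 1-4=-3, 1-8=-7
a = 4: 4--5=9, 4--3=7, 4-1=3, 4-4=0, 4-8=-4
a = 8: 8--5=13, 8--3=11, 8-1=7, 8-4=4, 8-8=0
Collecting distinct values (and noting 0 appears from a-a):
A - A = {-13, -11, -9, -7, -6, -4, -3, -2, 0, 2, 3, 4, 6, 7, 9, 11, 13}
|A - A| = 17

A - A = {-13, -11, -9, -7, -6, -4, -3, -2, 0, 2, 3, 4, 6, 7, 9, 11, 13}


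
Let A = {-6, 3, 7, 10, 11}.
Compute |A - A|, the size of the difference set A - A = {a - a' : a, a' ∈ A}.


A - A = {a - a' : a, a' ∈ A}; |A| = 5.
Bounds: 2|A|-1 ≤ |A - A| ≤ |A|² - |A| + 1, i.e. 9 ≤ |A - A| ≤ 21.
Note: 0 ∈ A - A always (from a - a). The set is symmetric: if d ∈ A - A then -d ∈ A - A.
Enumerate nonzero differences d = a - a' with a > a' (then include -d):
Positive differences: {1, 3, 4, 7, 8, 9, 13, 16, 17}
Full difference set: {0} ∪ (positive diffs) ∪ (negative diffs).
|A - A| = 1 + 2·9 = 19 (matches direct enumeration: 19).

|A - A| = 19


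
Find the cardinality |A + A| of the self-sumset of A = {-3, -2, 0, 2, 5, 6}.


A + A = {a + a' : a, a' ∈ A}; |A| = 6.
General bounds: 2|A| - 1 ≤ |A + A| ≤ |A|(|A|+1)/2, i.e. 11 ≤ |A + A| ≤ 21.
Lower bound 2|A|-1 is attained iff A is an arithmetic progression.
Enumerate sums a + a' for a ≤ a' (symmetric, so this suffices):
a = -3: -3+-3=-6, -3+-2=-5, -3+0=-3, -3+2=-1, -3+5=2, -3+6=3
a = -2: -2+-2=-4, -2+0=-2, -2+2=0, -2+5=3, -2+6=4
a = 0: 0+0=0, 0+2=2, 0+5=5, 0+6=6
a = 2: 2+2=4, 2+5=7, 2+6=8
a = 5: 5+5=10, 5+6=11
a = 6: 6+6=12
Distinct sums: {-6, -5, -4, -3, -2, -1, 0, 2, 3, 4, 5, 6, 7, 8, 10, 11, 12}
|A + A| = 17

|A + A| = 17


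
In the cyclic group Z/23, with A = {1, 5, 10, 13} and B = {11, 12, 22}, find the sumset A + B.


Work in Z/23Z: reduce every sum a + b modulo 23.
Enumerate all 12 pairs:
a = 1: 1+11=12, 1+12=13, 1+22=0
a = 5: 5+11=16, 5+12=17, 5+22=4
a = 10: 10+11=21, 10+12=22, 10+22=9
a = 13: 13+11=1, 13+12=2, 13+22=12
Distinct residues collected: {0, 1, 2, 4, 9, 12, 13, 16, 17, 21, 22}
|A + B| = 11 (out of 23 total residues).

A + B = {0, 1, 2, 4, 9, 12, 13, 16, 17, 21, 22}


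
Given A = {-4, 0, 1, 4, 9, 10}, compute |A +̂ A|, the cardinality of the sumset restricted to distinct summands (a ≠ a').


Restricted sumset: A +̂ A = {a + a' : a ∈ A, a' ∈ A, a ≠ a'}.
Equivalently, take A + A and drop any sum 2a that is achievable ONLY as a + a for a ∈ A (i.e. sums representable only with equal summands).
Enumerate pairs (a, a') with a < a' (symmetric, so each unordered pair gives one sum; this covers all a ≠ a'):
  -4 + 0 = -4
  -4 + 1 = -3
  -4 + 4 = 0
  -4 + 9 = 5
  -4 + 10 = 6
  0 + 1 = 1
  0 + 4 = 4
  0 + 9 = 9
  0 + 10 = 10
  1 + 4 = 5
  1 + 9 = 10
  1 + 10 = 11
  4 + 9 = 13
  4 + 10 = 14
  9 + 10 = 19
Collected distinct sums: {-4, -3, 0, 1, 4, 5, 6, 9, 10, 11, 13, 14, 19}
|A +̂ A| = 13
(Reference bound: |A +̂ A| ≥ 2|A| - 3 for |A| ≥ 2, with |A| = 6 giving ≥ 9.)

|A +̂ A| = 13


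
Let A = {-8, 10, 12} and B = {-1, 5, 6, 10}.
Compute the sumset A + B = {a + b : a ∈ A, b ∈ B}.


A + B = {a + b : a ∈ A, b ∈ B}.
Enumerate all |A|·|B| = 3·4 = 12 pairs (a, b) and collect distinct sums.
a = -8: -8+-1=-9, -8+5=-3, -8+6=-2, -8+10=2
a = 10: 10+-1=9, 10+5=15, 10+6=16, 10+10=20
a = 12: 12+-1=11, 12+5=17, 12+6=18, 12+10=22
Collecting distinct sums: A + B = {-9, -3, -2, 2, 9, 11, 15, 16, 17, 18, 20, 22}
|A + B| = 12

A + B = {-9, -3, -2, 2, 9, 11, 15, 16, 17, 18, 20, 22}


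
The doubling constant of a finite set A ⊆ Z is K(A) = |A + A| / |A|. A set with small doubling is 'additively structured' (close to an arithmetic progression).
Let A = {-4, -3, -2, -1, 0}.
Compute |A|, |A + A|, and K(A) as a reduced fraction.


|A| = 5.
Compute A + A by enumerating all 25 pairs.
A + A = {-8, -7, -6, -5, -4, -3, -2, -1, 0}, so |A + A| = 9.
K = |A + A| / |A| = 9/5 (already in lowest terms) ≈ 1.8000.
Reference: AP of size 5 gives K = 9/5 ≈ 1.8000; a fully generic set of size 5 gives K ≈ 3.0000.

|A| = 5, |A + A| = 9, K = 9/5.


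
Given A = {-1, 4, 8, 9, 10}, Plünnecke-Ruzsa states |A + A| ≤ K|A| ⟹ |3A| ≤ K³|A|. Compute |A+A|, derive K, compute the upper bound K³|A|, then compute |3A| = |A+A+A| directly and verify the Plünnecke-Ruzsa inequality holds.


|A| = 5.
Step 1: Compute A + A by enumerating all 25 pairs.
A + A = {-2, 3, 7, 8, 9, 12, 13, 14, 16, 17, 18, 19, 20}, so |A + A| = 13.
Step 2: Doubling constant K = |A + A|/|A| = 13/5 = 13/5 ≈ 2.6000.
Step 3: Plünnecke-Ruzsa gives |3A| ≤ K³·|A| = (2.6000)³ · 5 ≈ 87.8800.
Step 4: Compute 3A = A + A + A directly by enumerating all triples (a,b,c) ∈ A³; |3A| = 24.
Step 5: Check 24 ≤ 87.8800? Yes ✓.

K = 13/5, Plünnecke-Ruzsa bound K³|A| ≈ 87.8800, |3A| = 24, inequality holds.


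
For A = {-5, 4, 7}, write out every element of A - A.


A - A = {a - a' : a, a' ∈ A}.
Compute a - a' for each ordered pair (a, a'):
a = -5: -5--5=0, -5-4=-9, -5-7=-12
a = 4: 4--5=9, 4-4=0, 4-7=-3
a = 7: 7--5=12, 7-4=3, 7-7=0
Collecting distinct values (and noting 0 appears from a-a):
A - A = {-12, -9, -3, 0, 3, 9, 12}
|A - A| = 7

A - A = {-12, -9, -3, 0, 3, 9, 12}


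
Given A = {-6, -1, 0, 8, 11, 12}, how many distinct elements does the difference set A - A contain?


A - A = {a - a' : a, a' ∈ A}; |A| = 6.
Bounds: 2|A|-1 ≤ |A - A| ≤ |A|² - |A| + 1, i.e. 11 ≤ |A - A| ≤ 31.
Note: 0 ∈ A - A always (from a - a). The set is symmetric: if d ∈ A - A then -d ∈ A - A.
Enumerate nonzero differences d = a - a' with a > a' (then include -d):
Positive differences: {1, 3, 4, 5, 6, 8, 9, 11, 12, 13, 14, 17, 18}
Full difference set: {0} ∪ (positive diffs) ∪ (negative diffs).
|A - A| = 1 + 2·13 = 27 (matches direct enumeration: 27).

|A - A| = 27


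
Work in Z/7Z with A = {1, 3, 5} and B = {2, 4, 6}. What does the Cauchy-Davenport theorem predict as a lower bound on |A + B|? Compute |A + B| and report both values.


Cauchy-Davenport: |A + B| ≥ min(p, |A| + |B| - 1) for A, B nonempty in Z/pZ.
|A| = 3, |B| = 3, p = 7.
CD lower bound = min(7, 3 + 3 - 1) = min(7, 5) = 5.
Compute A + B mod 7 directly:
a = 1: 1+2=3, 1+4=5, 1+6=0
a = 3: 3+2=5, 3+4=0, 3+6=2
a = 5: 5+2=0, 5+4=2, 5+6=4
A + B = {0, 2, 3, 4, 5}, so |A + B| = 5.
Verify: 5 ≥ 5? Yes ✓.

CD lower bound = 5, actual |A + B| = 5.


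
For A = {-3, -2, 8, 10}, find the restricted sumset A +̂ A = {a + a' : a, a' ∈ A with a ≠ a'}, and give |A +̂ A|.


Restricted sumset: A +̂ A = {a + a' : a ∈ A, a' ∈ A, a ≠ a'}.
Equivalently, take A + A and drop any sum 2a that is achievable ONLY as a + a for a ∈ A (i.e. sums representable only with equal summands).
Enumerate pairs (a, a') with a < a' (symmetric, so each unordered pair gives one sum; this covers all a ≠ a'):
  -3 + -2 = -5
  -3 + 8 = 5
  -3 + 10 = 7
  -2 + 8 = 6
  -2 + 10 = 8
  8 + 10 = 18
Collected distinct sums: {-5, 5, 6, 7, 8, 18}
|A +̂ A| = 6
(Reference bound: |A +̂ A| ≥ 2|A| - 3 for |A| ≥ 2, with |A| = 4 giving ≥ 5.)

|A +̂ A| = 6


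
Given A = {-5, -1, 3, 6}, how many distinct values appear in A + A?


A + A = {a + a' : a, a' ∈ A}; |A| = 4.
General bounds: 2|A| - 1 ≤ |A + A| ≤ |A|(|A|+1)/2, i.e. 7 ≤ |A + A| ≤ 10.
Lower bound 2|A|-1 is attained iff A is an arithmetic progression.
Enumerate sums a + a' for a ≤ a' (symmetric, so this suffices):
a = -5: -5+-5=-10, -5+-1=-6, -5+3=-2, -5+6=1
a = -1: -1+-1=-2, -1+3=2, -1+6=5
a = 3: 3+3=6, 3+6=9
a = 6: 6+6=12
Distinct sums: {-10, -6, -2, 1, 2, 5, 6, 9, 12}
|A + A| = 9

|A + A| = 9


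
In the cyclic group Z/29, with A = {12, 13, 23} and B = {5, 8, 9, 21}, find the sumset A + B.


Work in Z/29Z: reduce every sum a + b modulo 29.
Enumerate all 12 pairs:
a = 12: 12+5=17, 12+8=20, 12+9=21, 12+21=4
a = 13: 13+5=18, 13+8=21, 13+9=22, 13+21=5
a = 23: 23+5=28, 23+8=2, 23+9=3, 23+21=15
Distinct residues collected: {2, 3, 4, 5, 15, 17, 18, 20, 21, 22, 28}
|A + B| = 11 (out of 29 total residues).

A + B = {2, 3, 4, 5, 15, 17, 18, 20, 21, 22, 28}


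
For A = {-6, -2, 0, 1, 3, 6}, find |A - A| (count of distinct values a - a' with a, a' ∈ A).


A - A = {a - a' : a, a' ∈ A}; |A| = 6.
Bounds: 2|A|-1 ≤ |A - A| ≤ |A|² - |A| + 1, i.e. 11 ≤ |A - A| ≤ 31.
Note: 0 ∈ A - A always (from a - a). The set is symmetric: if d ∈ A - A then -d ∈ A - A.
Enumerate nonzero differences d = a - a' with a > a' (then include -d):
Positive differences: {1, 2, 3, 4, 5, 6, 7, 8, 9, 12}
Full difference set: {0} ∪ (positive diffs) ∪ (negative diffs).
|A - A| = 1 + 2·10 = 21 (matches direct enumeration: 21).

|A - A| = 21


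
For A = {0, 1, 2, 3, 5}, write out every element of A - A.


A - A = {a - a' : a, a' ∈ A}.
Compute a - a' for each ordered pair (a, a'):
a = 0: 0-0=0, 0-1=-1, 0-2=-2, 0-3=-3, 0-5=-5
a = 1: 1-0=1, 1-1=0, 1-2=-1, 1-3=-2, 1-5=-4
a = 2: 2-0=2, 2-1=1, 2-2=0, 2-3=-1, 2-5=-3
a = 3: 3-0=3, 3-1=2, 3-2=1, 3-3=0, 3-5=-2
a = 5: 5-0=5, 5-1=4, 5-2=3, 5-3=2, 5-5=0
Collecting distinct values (and noting 0 appears from a-a):
A - A = {-5, -4, -3, -2, -1, 0, 1, 2, 3, 4, 5}
|A - A| = 11

A - A = {-5, -4, -3, -2, -1, 0, 1, 2, 3, 4, 5}


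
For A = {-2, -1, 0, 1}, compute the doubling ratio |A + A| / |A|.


|A| = 4.
Compute A + A by enumerating all 16 pairs.
A + A = {-4, -3, -2, -1, 0, 1, 2}, so |A + A| = 7.
K = |A + A| / |A| = 7/4 (already in lowest terms) ≈ 1.7500.
Reference: AP of size 4 gives K = 7/4 ≈ 1.7500; a fully generic set of size 4 gives K ≈ 2.5000.

|A| = 4, |A + A| = 7, K = 7/4.


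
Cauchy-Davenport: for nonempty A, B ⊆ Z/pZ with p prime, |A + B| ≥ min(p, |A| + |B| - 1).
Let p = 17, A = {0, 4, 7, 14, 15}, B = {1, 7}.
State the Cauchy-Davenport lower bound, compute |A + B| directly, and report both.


Cauchy-Davenport: |A + B| ≥ min(p, |A| + |B| - 1) for A, B nonempty in Z/pZ.
|A| = 5, |B| = 2, p = 17.
CD lower bound = min(17, 5 + 2 - 1) = min(17, 6) = 6.
Compute A + B mod 17 directly:
a = 0: 0+1=1, 0+7=7
a = 4: 4+1=5, 4+7=11
a = 7: 7+1=8, 7+7=14
a = 14: 14+1=15, 14+7=4
a = 15: 15+1=16, 15+7=5
A + B = {1, 4, 5, 7, 8, 11, 14, 15, 16}, so |A + B| = 9.
Verify: 9 ≥ 6? Yes ✓.

CD lower bound = 6, actual |A + B| = 9.


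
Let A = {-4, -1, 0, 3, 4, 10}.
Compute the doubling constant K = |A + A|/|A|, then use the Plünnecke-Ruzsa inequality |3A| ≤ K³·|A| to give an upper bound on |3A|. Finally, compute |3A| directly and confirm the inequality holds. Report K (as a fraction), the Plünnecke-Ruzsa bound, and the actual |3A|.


|A| = 6.
Step 1: Compute A + A by enumerating all 36 pairs.
A + A = {-8, -5, -4, -2, -1, 0, 2, 3, 4, 6, 7, 8, 9, 10, 13, 14, 20}, so |A + A| = 17.
Step 2: Doubling constant K = |A + A|/|A| = 17/6 = 17/6 ≈ 2.8333.
Step 3: Plünnecke-Ruzsa gives |3A| ≤ K³·|A| = (2.8333)³ · 6 ≈ 136.4722.
Step 4: Compute 3A = A + A + A directly by enumerating all triples (a,b,c) ∈ A³; |3A| = 32.
Step 5: Check 32 ≤ 136.4722? Yes ✓.

K = 17/6, Plünnecke-Ruzsa bound K³|A| ≈ 136.4722, |3A| = 32, inequality holds.


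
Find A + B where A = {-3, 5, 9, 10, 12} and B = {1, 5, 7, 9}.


A + B = {a + b : a ∈ A, b ∈ B}.
Enumerate all |A|·|B| = 5·4 = 20 pairs (a, b) and collect distinct sums.
a = -3: -3+1=-2, -3+5=2, -3+7=4, -3+9=6
a = 5: 5+1=6, 5+5=10, 5+7=12, 5+9=14
a = 9: 9+1=10, 9+5=14, 9+7=16, 9+9=18
a = 10: 10+1=11, 10+5=15, 10+7=17, 10+9=19
a = 12: 12+1=13, 12+5=17, 12+7=19, 12+9=21
Collecting distinct sums: A + B = {-2, 2, 4, 6, 10, 11, 12, 13, 14, 15, 16, 17, 18, 19, 21}
|A + B| = 15

A + B = {-2, 2, 4, 6, 10, 11, 12, 13, 14, 15, 16, 17, 18, 19, 21}


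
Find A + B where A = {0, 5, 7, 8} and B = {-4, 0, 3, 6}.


A + B = {a + b : a ∈ A, b ∈ B}.
Enumerate all |A|·|B| = 4·4 = 16 pairs (a, b) and collect distinct sums.
a = 0: 0+-4=-4, 0+0=0, 0+3=3, 0+6=6
a = 5: 5+-4=1, 5+0=5, 5+3=8, 5+6=11
a = 7: 7+-4=3, 7+0=7, 7+3=10, 7+6=13
a = 8: 8+-4=4, 8+0=8, 8+3=11, 8+6=14
Collecting distinct sums: A + B = {-4, 0, 1, 3, 4, 5, 6, 7, 8, 10, 11, 13, 14}
|A + B| = 13

A + B = {-4, 0, 1, 3, 4, 5, 6, 7, 8, 10, 11, 13, 14}


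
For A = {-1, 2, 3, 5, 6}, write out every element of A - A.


A - A = {a - a' : a, a' ∈ A}.
Compute a - a' for each ordered pair (a, a'):
a = -1: -1--1=0, -1-2=-3, -1-3=-4, -1-5=-6, -1-6=-7
a = 2: 2--1=3, 2-2=0, 2-3=-1, 2-5=-3, 2-6=-4
a = 3: 3--1=4, 3-2=1, 3-3=0, 3-5=-2, 3-6=-3
a = 5: 5--1=6, 5-2=3, 5-3=2, 5-5=0, 5-6=-1
a = 6: 6--1=7, 6-2=4, 6-3=3, 6-5=1, 6-6=0
Collecting distinct values (and noting 0 appears from a-a):
A - A = {-7, -6, -4, -3, -2, -1, 0, 1, 2, 3, 4, 6, 7}
|A - A| = 13

A - A = {-7, -6, -4, -3, -2, -1, 0, 1, 2, 3, 4, 6, 7}


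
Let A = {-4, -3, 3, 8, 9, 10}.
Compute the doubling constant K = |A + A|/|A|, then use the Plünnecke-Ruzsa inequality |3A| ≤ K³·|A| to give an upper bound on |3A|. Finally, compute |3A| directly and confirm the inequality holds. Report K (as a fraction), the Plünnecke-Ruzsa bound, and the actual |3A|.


|A| = 6.
Step 1: Compute A + A by enumerating all 36 pairs.
A + A = {-8, -7, -6, -1, 0, 4, 5, 6, 7, 11, 12, 13, 16, 17, 18, 19, 20}, so |A + A| = 17.
Step 2: Doubling constant K = |A + A|/|A| = 17/6 = 17/6 ≈ 2.8333.
Step 3: Plünnecke-Ruzsa gives |3A| ≤ K³·|A| = (2.8333)³ · 6 ≈ 136.4722.
Step 4: Compute 3A = A + A + A directly by enumerating all triples (a,b,c) ∈ A³; |3A| = 34.
Step 5: Check 34 ≤ 136.4722? Yes ✓.

K = 17/6, Plünnecke-Ruzsa bound K³|A| ≈ 136.4722, |3A| = 34, inequality holds.


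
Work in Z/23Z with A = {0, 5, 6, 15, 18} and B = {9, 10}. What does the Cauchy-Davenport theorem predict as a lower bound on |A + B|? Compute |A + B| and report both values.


Cauchy-Davenport: |A + B| ≥ min(p, |A| + |B| - 1) for A, B nonempty in Z/pZ.
|A| = 5, |B| = 2, p = 23.
CD lower bound = min(23, 5 + 2 - 1) = min(23, 6) = 6.
Compute A + B mod 23 directly:
a = 0: 0+9=9, 0+10=10
a = 5: 5+9=14, 5+10=15
a = 6: 6+9=15, 6+10=16
a = 15: 15+9=1, 15+10=2
a = 18: 18+9=4, 18+10=5
A + B = {1, 2, 4, 5, 9, 10, 14, 15, 16}, so |A + B| = 9.
Verify: 9 ≥ 6? Yes ✓.

CD lower bound = 6, actual |A + B| = 9.


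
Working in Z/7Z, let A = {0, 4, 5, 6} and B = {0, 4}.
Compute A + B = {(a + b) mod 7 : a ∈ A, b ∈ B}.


Work in Z/7Z: reduce every sum a + b modulo 7.
Enumerate all 8 pairs:
a = 0: 0+0=0, 0+4=4
a = 4: 4+0=4, 4+4=1
a = 5: 5+0=5, 5+4=2
a = 6: 6+0=6, 6+4=3
Distinct residues collected: {0, 1, 2, 3, 4, 5, 6}
|A + B| = 7 (out of 7 total residues).

A + B = {0, 1, 2, 3, 4, 5, 6}


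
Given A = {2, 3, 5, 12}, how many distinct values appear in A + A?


A + A = {a + a' : a, a' ∈ A}; |A| = 4.
General bounds: 2|A| - 1 ≤ |A + A| ≤ |A|(|A|+1)/2, i.e. 7 ≤ |A + A| ≤ 10.
Lower bound 2|A|-1 is attained iff A is an arithmetic progression.
Enumerate sums a + a' for a ≤ a' (symmetric, so this suffices):
a = 2: 2+2=4, 2+3=5, 2+5=7, 2+12=14
a = 3: 3+3=6, 3+5=8, 3+12=15
a = 5: 5+5=10, 5+12=17
a = 12: 12+12=24
Distinct sums: {4, 5, 6, 7, 8, 10, 14, 15, 17, 24}
|A + A| = 10

|A + A| = 10


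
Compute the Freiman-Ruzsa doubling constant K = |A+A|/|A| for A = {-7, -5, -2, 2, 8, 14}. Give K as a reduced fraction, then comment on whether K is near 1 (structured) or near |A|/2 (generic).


|A| = 6.
Compute A + A by enumerating all 36 pairs.
A + A = {-14, -12, -10, -9, -7, -5, -4, -3, 0, 1, 3, 4, 6, 7, 9, 10, 12, 16, 22, 28}, so |A + A| = 20.
K = |A + A| / |A| = 20/6 = 10/3 ≈ 3.3333.
Reference: AP of size 6 gives K = 11/6 ≈ 1.8333; a fully generic set of size 6 gives K ≈ 3.5000.

|A| = 6, |A + A| = 20, K = 20/6 = 10/3.


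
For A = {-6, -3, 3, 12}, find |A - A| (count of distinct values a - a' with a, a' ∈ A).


A - A = {a - a' : a, a' ∈ A}; |A| = 4.
Bounds: 2|A|-1 ≤ |A - A| ≤ |A|² - |A| + 1, i.e. 7 ≤ |A - A| ≤ 13.
Note: 0 ∈ A - A always (from a - a). The set is symmetric: if d ∈ A - A then -d ∈ A - A.
Enumerate nonzero differences d = a - a' with a > a' (then include -d):
Positive differences: {3, 6, 9, 15, 18}
Full difference set: {0} ∪ (positive diffs) ∪ (negative diffs).
|A - A| = 1 + 2·5 = 11 (matches direct enumeration: 11).

|A - A| = 11


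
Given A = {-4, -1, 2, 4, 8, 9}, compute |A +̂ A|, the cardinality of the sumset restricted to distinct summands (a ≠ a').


Restricted sumset: A +̂ A = {a + a' : a ∈ A, a' ∈ A, a ≠ a'}.
Equivalently, take A + A and drop any sum 2a that is achievable ONLY as a + a for a ∈ A (i.e. sums representable only with equal summands).
Enumerate pairs (a, a') with a < a' (symmetric, so each unordered pair gives one sum; this covers all a ≠ a'):
  -4 + -1 = -5
  -4 + 2 = -2
  -4 + 4 = 0
  -4 + 8 = 4
  -4 + 9 = 5
  -1 + 2 = 1
  -1 + 4 = 3
  -1 + 8 = 7
  -1 + 9 = 8
  2 + 4 = 6
  2 + 8 = 10
  2 + 9 = 11
  4 + 8 = 12
  4 + 9 = 13
  8 + 9 = 17
Collected distinct sums: {-5, -2, 0, 1, 3, 4, 5, 6, 7, 8, 10, 11, 12, 13, 17}
|A +̂ A| = 15
(Reference bound: |A +̂ A| ≥ 2|A| - 3 for |A| ≥ 2, with |A| = 6 giving ≥ 9.)

|A +̂ A| = 15


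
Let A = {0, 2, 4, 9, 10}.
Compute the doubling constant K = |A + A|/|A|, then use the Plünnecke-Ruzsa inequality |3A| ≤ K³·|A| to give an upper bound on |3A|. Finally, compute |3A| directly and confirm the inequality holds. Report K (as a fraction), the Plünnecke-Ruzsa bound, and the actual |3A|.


|A| = 5.
Step 1: Compute A + A by enumerating all 25 pairs.
A + A = {0, 2, 4, 6, 8, 9, 10, 11, 12, 13, 14, 18, 19, 20}, so |A + A| = 14.
Step 2: Doubling constant K = |A + A|/|A| = 14/5 = 14/5 ≈ 2.8000.
Step 3: Plünnecke-Ruzsa gives |3A| ≤ K³·|A| = (2.8000)³ · 5 ≈ 109.7600.
Step 4: Compute 3A = A + A + A directly by enumerating all triples (a,b,c) ∈ A³; |3A| = 25.
Step 5: Check 25 ≤ 109.7600? Yes ✓.

K = 14/5, Plünnecke-Ruzsa bound K³|A| ≈ 109.7600, |3A| = 25, inequality holds.


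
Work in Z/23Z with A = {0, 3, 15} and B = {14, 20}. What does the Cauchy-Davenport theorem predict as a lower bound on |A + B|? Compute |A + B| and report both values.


Cauchy-Davenport: |A + B| ≥ min(p, |A| + |B| - 1) for A, B nonempty in Z/pZ.
|A| = 3, |B| = 2, p = 23.
CD lower bound = min(23, 3 + 2 - 1) = min(23, 4) = 4.
Compute A + B mod 23 directly:
a = 0: 0+14=14, 0+20=20
a = 3: 3+14=17, 3+20=0
a = 15: 15+14=6, 15+20=12
A + B = {0, 6, 12, 14, 17, 20}, so |A + B| = 6.
Verify: 6 ≥ 4? Yes ✓.

CD lower bound = 4, actual |A + B| = 6.


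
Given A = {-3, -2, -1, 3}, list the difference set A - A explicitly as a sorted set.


A - A = {a - a' : a, a' ∈ A}.
Compute a - a' for each ordered pair (a, a'):
a = -3: -3--3=0, -3--2=-1, -3--1=-2, -3-3=-6
a = -2: -2--3=1, -2--2=0, -2--1=-1, -2-3=-5
a = -1: -1--3=2, -1--2=1, -1--1=0, -1-3=-4
a = 3: 3--3=6, 3--2=5, 3--1=4, 3-3=0
Collecting distinct values (and noting 0 appears from a-a):
A - A = {-6, -5, -4, -2, -1, 0, 1, 2, 4, 5, 6}
|A - A| = 11

A - A = {-6, -5, -4, -2, -1, 0, 1, 2, 4, 5, 6}


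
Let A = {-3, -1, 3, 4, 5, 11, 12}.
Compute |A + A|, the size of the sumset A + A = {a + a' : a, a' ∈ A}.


A + A = {a + a' : a, a' ∈ A}; |A| = 7.
General bounds: 2|A| - 1 ≤ |A + A| ≤ |A|(|A|+1)/2, i.e. 13 ≤ |A + A| ≤ 28.
Lower bound 2|A|-1 is attained iff A is an arithmetic progression.
Enumerate sums a + a' for a ≤ a' (symmetric, so this suffices):
a = -3: -3+-3=-6, -3+-1=-4, -3+3=0, -3+4=1, -3+5=2, -3+11=8, -3+12=9
a = -1: -1+-1=-2, -1+3=2, -1+4=3, -1+5=4, -1+11=10, -1+12=11
a = 3: 3+3=6, 3+4=7, 3+5=8, 3+11=14, 3+12=15
a = 4: 4+4=8, 4+5=9, 4+11=15, 4+12=16
a = 5: 5+5=10, 5+11=16, 5+12=17
a = 11: 11+11=22, 11+12=23
a = 12: 12+12=24
Distinct sums: {-6, -4, -2, 0, 1, 2, 3, 4, 6, 7, 8, 9, 10, 11, 14, 15, 16, 17, 22, 23, 24}
|A + A| = 21

|A + A| = 21


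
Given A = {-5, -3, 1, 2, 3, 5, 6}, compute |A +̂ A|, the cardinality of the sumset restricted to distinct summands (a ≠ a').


Restricted sumset: A +̂ A = {a + a' : a ∈ A, a' ∈ A, a ≠ a'}.
Equivalently, take A + A and drop any sum 2a that is achievable ONLY as a + a for a ∈ A (i.e. sums representable only with equal summands).
Enumerate pairs (a, a') with a < a' (symmetric, so each unordered pair gives one sum; this covers all a ≠ a'):
  -5 + -3 = -8
  -5 + 1 = -4
  -5 + 2 = -3
  -5 + 3 = -2
  -5 + 5 = 0
  -5 + 6 = 1
  -3 + 1 = -2
  -3 + 2 = -1
  -3 + 3 = 0
  -3 + 5 = 2
  -3 + 6 = 3
  1 + 2 = 3
  1 + 3 = 4
  1 + 5 = 6
  1 + 6 = 7
  2 + 3 = 5
  2 + 5 = 7
  2 + 6 = 8
  3 + 5 = 8
  3 + 6 = 9
  5 + 6 = 11
Collected distinct sums: {-8, -4, -3, -2, -1, 0, 1, 2, 3, 4, 5, 6, 7, 8, 9, 11}
|A +̂ A| = 16
(Reference bound: |A +̂ A| ≥ 2|A| - 3 for |A| ≥ 2, with |A| = 7 giving ≥ 11.)

|A +̂ A| = 16


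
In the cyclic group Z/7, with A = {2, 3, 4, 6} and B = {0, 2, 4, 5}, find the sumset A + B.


Work in Z/7Z: reduce every sum a + b modulo 7.
Enumerate all 16 pairs:
a = 2: 2+0=2, 2+2=4, 2+4=6, 2+5=0
a = 3: 3+0=3, 3+2=5, 3+4=0, 3+5=1
a = 4: 4+0=4, 4+2=6, 4+4=1, 4+5=2
a = 6: 6+0=6, 6+2=1, 6+4=3, 6+5=4
Distinct residues collected: {0, 1, 2, 3, 4, 5, 6}
|A + B| = 7 (out of 7 total residues).

A + B = {0, 1, 2, 3, 4, 5, 6}


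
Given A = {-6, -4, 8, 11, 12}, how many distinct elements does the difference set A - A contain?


A - A = {a - a' : a, a' ∈ A}; |A| = 5.
Bounds: 2|A|-1 ≤ |A - A| ≤ |A|² - |A| + 1, i.e. 9 ≤ |A - A| ≤ 21.
Note: 0 ∈ A - A always (from a - a). The set is symmetric: if d ∈ A - A then -d ∈ A - A.
Enumerate nonzero differences d = a - a' with a > a' (then include -d):
Positive differences: {1, 2, 3, 4, 12, 14, 15, 16, 17, 18}
Full difference set: {0} ∪ (positive diffs) ∪ (negative diffs).
|A - A| = 1 + 2·10 = 21 (matches direct enumeration: 21).

|A - A| = 21


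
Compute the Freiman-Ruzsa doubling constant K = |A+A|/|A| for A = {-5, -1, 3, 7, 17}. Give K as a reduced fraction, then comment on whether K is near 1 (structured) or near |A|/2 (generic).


|A| = 5.
Compute A + A by enumerating all 25 pairs.
A + A = {-10, -6, -2, 2, 6, 10, 12, 14, 16, 20, 24, 34}, so |A + A| = 12.
K = |A + A| / |A| = 12/5 (already in lowest terms) ≈ 2.4000.
Reference: AP of size 5 gives K = 9/5 ≈ 1.8000; a fully generic set of size 5 gives K ≈ 3.0000.

|A| = 5, |A + A| = 12, K = 12/5.


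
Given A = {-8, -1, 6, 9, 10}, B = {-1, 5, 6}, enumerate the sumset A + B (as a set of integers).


A + B = {a + b : a ∈ A, b ∈ B}.
Enumerate all |A|·|B| = 5·3 = 15 pairs (a, b) and collect distinct sums.
a = -8: -8+-1=-9, -8+5=-3, -8+6=-2
a = -1: -1+-1=-2, -1+5=4, -1+6=5
a = 6: 6+-1=5, 6+5=11, 6+6=12
a = 9: 9+-1=8, 9+5=14, 9+6=15
a = 10: 10+-1=9, 10+5=15, 10+6=16
Collecting distinct sums: A + B = {-9, -3, -2, 4, 5, 8, 9, 11, 12, 14, 15, 16}
|A + B| = 12

A + B = {-9, -3, -2, 4, 5, 8, 9, 11, 12, 14, 15, 16}


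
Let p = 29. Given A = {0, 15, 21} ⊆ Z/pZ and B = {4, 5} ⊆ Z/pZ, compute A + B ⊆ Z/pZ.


Work in Z/29Z: reduce every sum a + b modulo 29.
Enumerate all 6 pairs:
a = 0: 0+4=4, 0+5=5
a = 15: 15+4=19, 15+5=20
a = 21: 21+4=25, 21+5=26
Distinct residues collected: {4, 5, 19, 20, 25, 26}
|A + B| = 6 (out of 29 total residues).

A + B = {4, 5, 19, 20, 25, 26}


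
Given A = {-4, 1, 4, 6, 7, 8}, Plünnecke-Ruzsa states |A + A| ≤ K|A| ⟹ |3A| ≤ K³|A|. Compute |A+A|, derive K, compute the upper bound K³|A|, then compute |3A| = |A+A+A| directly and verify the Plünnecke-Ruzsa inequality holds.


|A| = 6.
Step 1: Compute A + A by enumerating all 36 pairs.
A + A = {-8, -3, 0, 2, 3, 4, 5, 7, 8, 9, 10, 11, 12, 13, 14, 15, 16}, so |A + A| = 17.
Step 2: Doubling constant K = |A + A|/|A| = 17/6 = 17/6 ≈ 2.8333.
Step 3: Plünnecke-Ruzsa gives |3A| ≤ K³·|A| = (2.8333)³ · 6 ≈ 136.4722.
Step 4: Compute 3A = A + A + A directly by enumerating all triples (a,b,c) ∈ A³; |3A| = 29.
Step 5: Check 29 ≤ 136.4722? Yes ✓.

K = 17/6, Plünnecke-Ruzsa bound K³|A| ≈ 136.4722, |3A| = 29, inequality holds.


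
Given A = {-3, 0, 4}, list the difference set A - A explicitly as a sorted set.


A - A = {a - a' : a, a' ∈ A}.
Compute a - a' for each ordered pair (a, a'):
a = -3: -3--3=0, -3-0=-3, -3-4=-7
a = 0: 0--3=3, 0-0=0, 0-4=-4
a = 4: 4--3=7, 4-0=4, 4-4=0
Collecting distinct values (and noting 0 appears from a-a):
A - A = {-7, -4, -3, 0, 3, 4, 7}
|A - A| = 7

A - A = {-7, -4, -3, 0, 3, 4, 7}


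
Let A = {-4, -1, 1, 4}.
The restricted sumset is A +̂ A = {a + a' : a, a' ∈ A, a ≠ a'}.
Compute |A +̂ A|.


Restricted sumset: A +̂ A = {a + a' : a ∈ A, a' ∈ A, a ≠ a'}.
Equivalently, take A + A and drop any sum 2a that is achievable ONLY as a + a for a ∈ A (i.e. sums representable only with equal summands).
Enumerate pairs (a, a') with a < a' (symmetric, so each unordered pair gives one sum; this covers all a ≠ a'):
  -4 + -1 = -5
  -4 + 1 = -3
  -4 + 4 = 0
  -1 + 1 = 0
  -1 + 4 = 3
  1 + 4 = 5
Collected distinct sums: {-5, -3, 0, 3, 5}
|A +̂ A| = 5
(Reference bound: |A +̂ A| ≥ 2|A| - 3 for |A| ≥ 2, with |A| = 4 giving ≥ 5.)

|A +̂ A| = 5


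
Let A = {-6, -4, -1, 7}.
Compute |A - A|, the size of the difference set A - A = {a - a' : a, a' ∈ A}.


A - A = {a - a' : a, a' ∈ A}; |A| = 4.
Bounds: 2|A|-1 ≤ |A - A| ≤ |A|² - |A| + 1, i.e. 7 ≤ |A - A| ≤ 13.
Note: 0 ∈ A - A always (from a - a). The set is symmetric: if d ∈ A - A then -d ∈ A - A.
Enumerate nonzero differences d = a - a' with a > a' (then include -d):
Positive differences: {2, 3, 5, 8, 11, 13}
Full difference set: {0} ∪ (positive diffs) ∪ (negative diffs).
|A - A| = 1 + 2·6 = 13 (matches direct enumeration: 13).

|A - A| = 13


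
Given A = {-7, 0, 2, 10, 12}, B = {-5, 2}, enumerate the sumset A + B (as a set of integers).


A + B = {a + b : a ∈ A, b ∈ B}.
Enumerate all |A|·|B| = 5·2 = 10 pairs (a, b) and collect distinct sums.
a = -7: -7+-5=-12, -7+2=-5
a = 0: 0+-5=-5, 0+2=2
a = 2: 2+-5=-3, 2+2=4
a = 10: 10+-5=5, 10+2=12
a = 12: 12+-5=7, 12+2=14
Collecting distinct sums: A + B = {-12, -5, -3, 2, 4, 5, 7, 12, 14}
|A + B| = 9

A + B = {-12, -5, -3, 2, 4, 5, 7, 12, 14}


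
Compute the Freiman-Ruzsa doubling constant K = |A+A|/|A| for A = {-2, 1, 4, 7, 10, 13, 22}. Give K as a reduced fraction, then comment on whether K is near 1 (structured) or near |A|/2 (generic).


|A| = 7.
Compute A + A by enumerating all 49 pairs.
A + A = {-4, -1, 2, 5, 8, 11, 14, 17, 20, 23, 26, 29, 32, 35, 44}, so |A + A| = 15.
K = |A + A| / |A| = 15/7 (already in lowest terms) ≈ 2.1429.
Reference: AP of size 7 gives K = 13/7 ≈ 1.8571; a fully generic set of size 7 gives K ≈ 4.0000.

|A| = 7, |A + A| = 15, K = 15/7.


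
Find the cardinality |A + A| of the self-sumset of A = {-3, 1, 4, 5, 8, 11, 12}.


A + A = {a + a' : a, a' ∈ A}; |A| = 7.
General bounds: 2|A| - 1 ≤ |A + A| ≤ |A|(|A|+1)/2, i.e. 13 ≤ |A + A| ≤ 28.
Lower bound 2|A|-1 is attained iff A is an arithmetic progression.
Enumerate sums a + a' for a ≤ a' (symmetric, so this suffices):
a = -3: -3+-3=-6, -3+1=-2, -3+4=1, -3+5=2, -3+8=5, -3+11=8, -3+12=9
a = 1: 1+1=2, 1+4=5, 1+5=6, 1+8=9, 1+11=12, 1+12=13
a = 4: 4+4=8, 4+5=9, 4+8=12, 4+11=15, 4+12=16
a = 5: 5+5=10, 5+8=13, 5+11=16, 5+12=17
a = 8: 8+8=16, 8+11=19, 8+12=20
a = 11: 11+11=22, 11+12=23
a = 12: 12+12=24
Distinct sums: {-6, -2, 1, 2, 5, 6, 8, 9, 10, 12, 13, 15, 16, 17, 19, 20, 22, 23, 24}
|A + A| = 19

|A + A| = 19


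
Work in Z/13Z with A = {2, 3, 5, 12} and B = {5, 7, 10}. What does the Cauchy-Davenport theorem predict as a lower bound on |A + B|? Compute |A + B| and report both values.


Cauchy-Davenport: |A + B| ≥ min(p, |A| + |B| - 1) for A, B nonempty in Z/pZ.
|A| = 4, |B| = 3, p = 13.
CD lower bound = min(13, 4 + 3 - 1) = min(13, 6) = 6.
Compute A + B mod 13 directly:
a = 2: 2+5=7, 2+7=9, 2+10=12
a = 3: 3+5=8, 3+7=10, 3+10=0
a = 5: 5+5=10, 5+7=12, 5+10=2
a = 12: 12+5=4, 12+7=6, 12+10=9
A + B = {0, 2, 4, 6, 7, 8, 9, 10, 12}, so |A + B| = 9.
Verify: 9 ≥ 6? Yes ✓.

CD lower bound = 6, actual |A + B| = 9.


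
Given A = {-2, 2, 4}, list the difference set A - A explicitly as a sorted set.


A - A = {a - a' : a, a' ∈ A}.
Compute a - a' for each ordered pair (a, a'):
a = -2: -2--2=0, -2-2=-4, -2-4=-6
a = 2: 2--2=4, 2-2=0, 2-4=-2
a = 4: 4--2=6, 4-2=2, 4-4=0
Collecting distinct values (and noting 0 appears from a-a):
A - A = {-6, -4, -2, 0, 2, 4, 6}
|A - A| = 7

A - A = {-6, -4, -2, 0, 2, 4, 6}


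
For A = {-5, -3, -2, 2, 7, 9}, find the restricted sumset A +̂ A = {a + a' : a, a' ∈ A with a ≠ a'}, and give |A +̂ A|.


Restricted sumset: A +̂ A = {a + a' : a ∈ A, a' ∈ A, a ≠ a'}.
Equivalently, take A + A and drop any sum 2a that is achievable ONLY as a + a for a ∈ A (i.e. sums representable only with equal summands).
Enumerate pairs (a, a') with a < a' (symmetric, so each unordered pair gives one sum; this covers all a ≠ a'):
  -5 + -3 = -8
  -5 + -2 = -7
  -5 + 2 = -3
  -5 + 7 = 2
  -5 + 9 = 4
  -3 + -2 = -5
  -3 + 2 = -1
  -3 + 7 = 4
  -3 + 9 = 6
  -2 + 2 = 0
  -2 + 7 = 5
  -2 + 9 = 7
  2 + 7 = 9
  2 + 9 = 11
  7 + 9 = 16
Collected distinct sums: {-8, -7, -5, -3, -1, 0, 2, 4, 5, 6, 7, 9, 11, 16}
|A +̂ A| = 14
(Reference bound: |A +̂ A| ≥ 2|A| - 3 for |A| ≥ 2, with |A| = 6 giving ≥ 9.)

|A +̂ A| = 14


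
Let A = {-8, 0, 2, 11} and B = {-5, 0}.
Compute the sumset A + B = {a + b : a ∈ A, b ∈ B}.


A + B = {a + b : a ∈ A, b ∈ B}.
Enumerate all |A|·|B| = 4·2 = 8 pairs (a, b) and collect distinct sums.
a = -8: -8+-5=-13, -8+0=-8
a = 0: 0+-5=-5, 0+0=0
a = 2: 2+-5=-3, 2+0=2
a = 11: 11+-5=6, 11+0=11
Collecting distinct sums: A + B = {-13, -8, -5, -3, 0, 2, 6, 11}
|A + B| = 8

A + B = {-13, -8, -5, -3, 0, 2, 6, 11}


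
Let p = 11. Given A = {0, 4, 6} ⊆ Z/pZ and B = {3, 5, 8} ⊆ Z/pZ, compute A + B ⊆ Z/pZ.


Work in Z/11Z: reduce every sum a + b modulo 11.
Enumerate all 9 pairs:
a = 0: 0+3=3, 0+5=5, 0+8=8
a = 4: 4+3=7, 4+5=9, 4+8=1
a = 6: 6+3=9, 6+5=0, 6+8=3
Distinct residues collected: {0, 1, 3, 5, 7, 8, 9}
|A + B| = 7 (out of 11 total residues).

A + B = {0, 1, 3, 5, 7, 8, 9}


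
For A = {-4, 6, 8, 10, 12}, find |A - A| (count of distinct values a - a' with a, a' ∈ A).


A - A = {a - a' : a, a' ∈ A}; |A| = 5.
Bounds: 2|A|-1 ≤ |A - A| ≤ |A|² - |A| + 1, i.e. 9 ≤ |A - A| ≤ 21.
Note: 0 ∈ A - A always (from a - a). The set is symmetric: if d ∈ A - A then -d ∈ A - A.
Enumerate nonzero differences d = a - a' with a > a' (then include -d):
Positive differences: {2, 4, 6, 10, 12, 14, 16}
Full difference set: {0} ∪ (positive diffs) ∪ (negative diffs).
|A - A| = 1 + 2·7 = 15 (matches direct enumeration: 15).

|A - A| = 15


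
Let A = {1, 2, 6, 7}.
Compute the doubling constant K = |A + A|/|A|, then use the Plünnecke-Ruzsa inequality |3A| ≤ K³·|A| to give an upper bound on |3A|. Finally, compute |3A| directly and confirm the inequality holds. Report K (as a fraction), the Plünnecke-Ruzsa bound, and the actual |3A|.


|A| = 4.
Step 1: Compute A + A by enumerating all 16 pairs.
A + A = {2, 3, 4, 7, 8, 9, 12, 13, 14}, so |A + A| = 9.
Step 2: Doubling constant K = |A + A|/|A| = 9/4 = 9/4 ≈ 2.2500.
Step 3: Plünnecke-Ruzsa gives |3A| ≤ K³·|A| = (2.2500)³ · 4 ≈ 45.5625.
Step 4: Compute 3A = A + A + A directly by enumerating all triples (a,b,c) ∈ A³; |3A| = 16.
Step 5: Check 16 ≤ 45.5625? Yes ✓.

K = 9/4, Plünnecke-Ruzsa bound K³|A| ≈ 45.5625, |3A| = 16, inequality holds.


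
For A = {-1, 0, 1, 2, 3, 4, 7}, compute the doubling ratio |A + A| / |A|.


|A| = 7.
Compute A + A by enumerating all 49 pairs.
A + A = {-2, -1, 0, 1, 2, 3, 4, 5, 6, 7, 8, 9, 10, 11, 14}, so |A + A| = 15.
K = |A + A| / |A| = 15/7 (already in lowest terms) ≈ 2.1429.
Reference: AP of size 7 gives K = 13/7 ≈ 1.8571; a fully generic set of size 7 gives K ≈ 4.0000.

|A| = 7, |A + A| = 15, K = 15/7.


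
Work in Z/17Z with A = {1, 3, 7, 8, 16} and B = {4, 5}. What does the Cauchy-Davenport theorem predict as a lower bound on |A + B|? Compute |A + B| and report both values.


Cauchy-Davenport: |A + B| ≥ min(p, |A| + |B| - 1) for A, B nonempty in Z/pZ.
|A| = 5, |B| = 2, p = 17.
CD lower bound = min(17, 5 + 2 - 1) = min(17, 6) = 6.
Compute A + B mod 17 directly:
a = 1: 1+4=5, 1+5=6
a = 3: 3+4=7, 3+5=8
a = 7: 7+4=11, 7+5=12
a = 8: 8+4=12, 8+5=13
a = 16: 16+4=3, 16+5=4
A + B = {3, 4, 5, 6, 7, 8, 11, 12, 13}, so |A + B| = 9.
Verify: 9 ≥ 6? Yes ✓.

CD lower bound = 6, actual |A + B| = 9.


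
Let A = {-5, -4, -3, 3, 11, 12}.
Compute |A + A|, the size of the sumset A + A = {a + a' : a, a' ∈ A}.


A + A = {a + a' : a, a' ∈ A}; |A| = 6.
General bounds: 2|A| - 1 ≤ |A + A| ≤ |A|(|A|+1)/2, i.e. 11 ≤ |A + A| ≤ 21.
Lower bound 2|A|-1 is attained iff A is an arithmetic progression.
Enumerate sums a + a' for a ≤ a' (symmetric, so this suffices):
a = -5: -5+-5=-10, -5+-4=-9, -5+-3=-8, -5+3=-2, -5+11=6, -5+12=7
a = -4: -4+-4=-8, -4+-3=-7, -4+3=-1, -4+11=7, -4+12=8
a = -3: -3+-3=-6, -3+3=0, -3+11=8, -3+12=9
a = 3: 3+3=6, 3+11=14, 3+12=15
a = 11: 11+11=22, 11+12=23
a = 12: 12+12=24
Distinct sums: {-10, -9, -8, -7, -6, -2, -1, 0, 6, 7, 8, 9, 14, 15, 22, 23, 24}
|A + A| = 17

|A + A| = 17


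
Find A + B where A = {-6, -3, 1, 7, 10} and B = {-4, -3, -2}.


A + B = {a + b : a ∈ A, b ∈ B}.
Enumerate all |A|·|B| = 5·3 = 15 pairs (a, b) and collect distinct sums.
a = -6: -6+-4=-10, -6+-3=-9, -6+-2=-8
a = -3: -3+-4=-7, -3+-3=-6, -3+-2=-5
a = 1: 1+-4=-3, 1+-3=-2, 1+-2=-1
a = 7: 7+-4=3, 7+-3=4, 7+-2=5
a = 10: 10+-4=6, 10+-3=7, 10+-2=8
Collecting distinct sums: A + B = {-10, -9, -8, -7, -6, -5, -3, -2, -1, 3, 4, 5, 6, 7, 8}
|A + B| = 15

A + B = {-10, -9, -8, -7, -6, -5, -3, -2, -1, 3, 4, 5, 6, 7, 8}


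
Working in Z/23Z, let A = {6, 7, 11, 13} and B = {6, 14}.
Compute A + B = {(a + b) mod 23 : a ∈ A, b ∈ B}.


Work in Z/23Z: reduce every sum a + b modulo 23.
Enumerate all 8 pairs:
a = 6: 6+6=12, 6+14=20
a = 7: 7+6=13, 7+14=21
a = 11: 11+6=17, 11+14=2
a = 13: 13+6=19, 13+14=4
Distinct residues collected: {2, 4, 12, 13, 17, 19, 20, 21}
|A + B| = 8 (out of 23 total residues).

A + B = {2, 4, 12, 13, 17, 19, 20, 21}


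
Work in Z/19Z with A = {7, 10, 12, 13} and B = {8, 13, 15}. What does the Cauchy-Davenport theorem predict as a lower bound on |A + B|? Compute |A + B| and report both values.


Cauchy-Davenport: |A + B| ≥ min(p, |A| + |B| - 1) for A, B nonempty in Z/pZ.
|A| = 4, |B| = 3, p = 19.
CD lower bound = min(19, 4 + 3 - 1) = min(19, 6) = 6.
Compute A + B mod 19 directly:
a = 7: 7+8=15, 7+13=1, 7+15=3
a = 10: 10+8=18, 10+13=4, 10+15=6
a = 12: 12+8=1, 12+13=6, 12+15=8
a = 13: 13+8=2, 13+13=7, 13+15=9
A + B = {1, 2, 3, 4, 6, 7, 8, 9, 15, 18}, so |A + B| = 10.
Verify: 10 ≥ 6? Yes ✓.

CD lower bound = 6, actual |A + B| = 10.


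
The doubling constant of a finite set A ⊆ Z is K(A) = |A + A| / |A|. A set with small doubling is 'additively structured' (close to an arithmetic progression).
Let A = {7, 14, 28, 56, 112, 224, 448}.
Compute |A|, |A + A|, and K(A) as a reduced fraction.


|A| = 7.
Compute A + A by enumerating all 49 pairs.
A + A = {14, 21, 28, 35, 42, 56, 63, 70, 84, 112, 119, 126, 140, 168, 224, 231, 238, 252, 280, 336, 448, 455, 462, 476, 504, 560, 672, 896}, so |A + A| = 28.
K = |A + A| / |A| = 28/7 = 4/1 ≈ 4.0000.
Reference: AP of size 7 gives K = 13/7 ≈ 1.8571; a fully generic set of size 7 gives K ≈ 4.0000.

|A| = 7, |A + A| = 28, K = 28/7 = 4/1.


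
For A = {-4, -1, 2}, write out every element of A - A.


A - A = {a - a' : a, a' ∈ A}.
Compute a - a' for each ordered pair (a, a'):
a = -4: -4--4=0, -4--1=-3, -4-2=-6
a = -1: -1--4=3, -1--1=0, -1-2=-3
a = 2: 2--4=6, 2--1=3, 2-2=0
Collecting distinct values (and noting 0 appears from a-a):
A - A = {-6, -3, 0, 3, 6}
|A - A| = 5

A - A = {-6, -3, 0, 3, 6}


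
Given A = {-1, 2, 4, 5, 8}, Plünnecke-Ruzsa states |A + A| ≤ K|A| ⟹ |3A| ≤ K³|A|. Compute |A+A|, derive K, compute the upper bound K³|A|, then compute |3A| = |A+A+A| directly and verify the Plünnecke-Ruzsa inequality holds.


|A| = 5.
Step 1: Compute A + A by enumerating all 25 pairs.
A + A = {-2, 1, 3, 4, 6, 7, 8, 9, 10, 12, 13, 16}, so |A + A| = 12.
Step 2: Doubling constant K = |A + A|/|A| = 12/5 = 12/5 ≈ 2.4000.
Step 3: Plünnecke-Ruzsa gives |3A| ≤ K³·|A| = (2.4000)³ · 5 ≈ 69.1200.
Step 4: Compute 3A = A + A + A directly by enumerating all triples (a,b,c) ∈ A³; |3A| = 21.
Step 5: Check 21 ≤ 69.1200? Yes ✓.

K = 12/5, Plünnecke-Ruzsa bound K³|A| ≈ 69.1200, |3A| = 21, inequality holds.


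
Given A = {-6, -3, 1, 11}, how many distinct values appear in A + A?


A + A = {a + a' : a, a' ∈ A}; |A| = 4.
General bounds: 2|A| - 1 ≤ |A + A| ≤ |A|(|A|+1)/2, i.e. 7 ≤ |A + A| ≤ 10.
Lower bound 2|A|-1 is attained iff A is an arithmetic progression.
Enumerate sums a + a' for a ≤ a' (symmetric, so this suffices):
a = -6: -6+-6=-12, -6+-3=-9, -6+1=-5, -6+11=5
a = -3: -3+-3=-6, -3+1=-2, -3+11=8
a = 1: 1+1=2, 1+11=12
a = 11: 11+11=22
Distinct sums: {-12, -9, -6, -5, -2, 2, 5, 8, 12, 22}
|A + A| = 10

|A + A| = 10


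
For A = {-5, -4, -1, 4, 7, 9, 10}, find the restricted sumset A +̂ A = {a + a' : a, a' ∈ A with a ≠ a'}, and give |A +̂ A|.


Restricted sumset: A +̂ A = {a + a' : a ∈ A, a' ∈ A, a ≠ a'}.
Equivalently, take A + A and drop any sum 2a that is achievable ONLY as a + a for a ∈ A (i.e. sums representable only with equal summands).
Enumerate pairs (a, a') with a < a' (symmetric, so each unordered pair gives one sum; this covers all a ≠ a'):
  -5 + -4 = -9
  -5 + -1 = -6
  -5 + 4 = -1
  -5 + 7 = 2
  -5 + 9 = 4
  -5 + 10 = 5
  -4 + -1 = -5
  -4 + 4 = 0
  -4 + 7 = 3
  -4 + 9 = 5
  -4 + 10 = 6
  -1 + 4 = 3
  -1 + 7 = 6
  -1 + 9 = 8
  -1 + 10 = 9
  4 + 7 = 11
  4 + 9 = 13
  4 + 10 = 14
  7 + 9 = 16
  7 + 10 = 17
  9 + 10 = 19
Collected distinct sums: {-9, -6, -5, -1, 0, 2, 3, 4, 5, 6, 8, 9, 11, 13, 14, 16, 17, 19}
|A +̂ A| = 18
(Reference bound: |A +̂ A| ≥ 2|A| - 3 for |A| ≥ 2, with |A| = 7 giving ≥ 11.)

|A +̂ A| = 18
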